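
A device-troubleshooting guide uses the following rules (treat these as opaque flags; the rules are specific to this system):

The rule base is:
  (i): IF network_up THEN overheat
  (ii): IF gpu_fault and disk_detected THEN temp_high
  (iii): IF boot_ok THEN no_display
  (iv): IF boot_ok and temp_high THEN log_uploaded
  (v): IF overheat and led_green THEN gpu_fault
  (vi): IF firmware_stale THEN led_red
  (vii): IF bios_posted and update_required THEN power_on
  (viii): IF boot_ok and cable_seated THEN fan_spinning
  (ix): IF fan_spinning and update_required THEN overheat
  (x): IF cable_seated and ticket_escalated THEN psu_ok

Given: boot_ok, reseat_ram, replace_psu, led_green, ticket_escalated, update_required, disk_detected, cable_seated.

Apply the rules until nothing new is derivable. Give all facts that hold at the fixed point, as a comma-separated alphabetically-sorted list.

boot_ok, cable_seated, disk_detected, fan_spinning, gpu_fault, led_green, log_uploaded, no_display, overheat, psu_ok, replace_psu, reseat_ram, temp_high, ticket_escalated, update_required

Round 1: (iii) [IF boot_ok THEN no_display]; (viii) [IF boot_ok and cable_seated THEN fan_spinning]; (x) [IF cable_seated and ticket_escalated THEN psu_ok]. Adds no_display, fan_spinning, psu_ok.
Round 2: (ix) [IF fan_spinning and update_required THEN overheat]. Adds overheat.
Round 3: (v) [IF overheat and led_green THEN gpu_fault]. Adds gpu_fault.
Round 4: (ii) [IF gpu_fault and disk_detected THEN temp_high]. Adds temp_high.
Round 5: (iv) [IF boot_ok and temp_high THEN log_uploaded]. Adds log_uploaded.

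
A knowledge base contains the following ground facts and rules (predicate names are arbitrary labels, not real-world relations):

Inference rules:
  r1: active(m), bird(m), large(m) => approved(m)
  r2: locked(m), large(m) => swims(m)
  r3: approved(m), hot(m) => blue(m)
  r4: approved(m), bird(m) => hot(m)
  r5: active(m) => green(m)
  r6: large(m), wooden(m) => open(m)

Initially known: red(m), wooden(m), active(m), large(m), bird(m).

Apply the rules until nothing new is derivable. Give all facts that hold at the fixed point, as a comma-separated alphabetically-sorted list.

active(m), approved(m), bird(m), blue(m), green(m), hot(m), large(m), open(m), red(m), wooden(m)

Round 1 — r1, r5, r6, derive approved(m), green(m), open(m).
Round 2 — r4, derive hot(m).
Round 3 — r3, derive blue(m).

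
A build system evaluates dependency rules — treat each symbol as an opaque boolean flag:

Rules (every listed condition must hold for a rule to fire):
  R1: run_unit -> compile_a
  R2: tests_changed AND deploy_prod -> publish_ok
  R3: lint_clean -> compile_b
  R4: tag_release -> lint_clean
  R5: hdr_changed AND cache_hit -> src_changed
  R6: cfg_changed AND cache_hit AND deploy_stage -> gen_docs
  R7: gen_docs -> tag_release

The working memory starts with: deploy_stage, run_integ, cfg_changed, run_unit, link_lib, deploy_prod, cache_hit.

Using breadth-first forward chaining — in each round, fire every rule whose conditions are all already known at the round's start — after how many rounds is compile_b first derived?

4

[1] R1 [run_unit -> compile_a]; R6 [cfg_changed AND cache_hit AND deploy_stage -> gen_docs]. ⇒ new: compile_a, gen_docs.
[2] R7 [gen_docs -> tag_release]. ⇒ new: tag_release.
[3] R4 [tag_release -> lint_clean]. ⇒ new: lint_clean.
[4] R3 [lint_clean -> compile_b]. ⇒ new: compile_b.
compile_b first appears in round 4.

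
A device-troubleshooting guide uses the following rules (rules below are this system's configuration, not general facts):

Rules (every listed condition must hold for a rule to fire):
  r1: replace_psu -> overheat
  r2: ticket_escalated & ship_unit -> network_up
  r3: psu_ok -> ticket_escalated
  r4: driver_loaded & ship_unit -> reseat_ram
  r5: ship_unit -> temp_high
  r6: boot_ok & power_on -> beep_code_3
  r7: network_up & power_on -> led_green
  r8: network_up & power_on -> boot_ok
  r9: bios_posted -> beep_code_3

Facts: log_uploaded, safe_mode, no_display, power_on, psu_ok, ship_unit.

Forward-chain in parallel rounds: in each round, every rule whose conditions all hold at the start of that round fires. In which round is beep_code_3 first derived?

Round 1 fires r3, r5, giving ticket_escalated, temp_high.
Round 2 fires r2, giving network_up.
Round 3 fires r7, r8, giving led_green, boot_ok.
Round 4 fires r6, giving beep_code_3.
beep_code_3 first appears in round 4.

4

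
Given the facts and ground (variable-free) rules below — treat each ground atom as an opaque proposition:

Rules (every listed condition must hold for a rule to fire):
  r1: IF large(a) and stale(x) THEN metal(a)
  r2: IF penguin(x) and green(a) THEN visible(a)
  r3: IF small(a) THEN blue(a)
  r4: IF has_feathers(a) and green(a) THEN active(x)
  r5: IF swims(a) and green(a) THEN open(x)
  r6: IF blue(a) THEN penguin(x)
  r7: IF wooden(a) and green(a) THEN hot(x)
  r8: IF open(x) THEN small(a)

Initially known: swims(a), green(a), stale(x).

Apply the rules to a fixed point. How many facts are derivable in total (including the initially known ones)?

[1] r5 [IF swims(a) and green(a) THEN open(x)]. ⇒ new: open(x).
[2] r8 [IF open(x) THEN small(a)]. ⇒ new: small(a).
[3] r3 [IF small(a) THEN blue(a)]. ⇒ new: blue(a).
[4] r6 [IF blue(a) THEN penguin(x)]. ⇒ new: penguin(x).
[5] r2 [IF penguin(x) and green(a) THEN visible(a)]. ⇒ new: visible(a).
Closure: {blue(a), green(a), open(x), penguin(x), small(a), stale(x), swims(a), visible(a)} — 8 facts.

8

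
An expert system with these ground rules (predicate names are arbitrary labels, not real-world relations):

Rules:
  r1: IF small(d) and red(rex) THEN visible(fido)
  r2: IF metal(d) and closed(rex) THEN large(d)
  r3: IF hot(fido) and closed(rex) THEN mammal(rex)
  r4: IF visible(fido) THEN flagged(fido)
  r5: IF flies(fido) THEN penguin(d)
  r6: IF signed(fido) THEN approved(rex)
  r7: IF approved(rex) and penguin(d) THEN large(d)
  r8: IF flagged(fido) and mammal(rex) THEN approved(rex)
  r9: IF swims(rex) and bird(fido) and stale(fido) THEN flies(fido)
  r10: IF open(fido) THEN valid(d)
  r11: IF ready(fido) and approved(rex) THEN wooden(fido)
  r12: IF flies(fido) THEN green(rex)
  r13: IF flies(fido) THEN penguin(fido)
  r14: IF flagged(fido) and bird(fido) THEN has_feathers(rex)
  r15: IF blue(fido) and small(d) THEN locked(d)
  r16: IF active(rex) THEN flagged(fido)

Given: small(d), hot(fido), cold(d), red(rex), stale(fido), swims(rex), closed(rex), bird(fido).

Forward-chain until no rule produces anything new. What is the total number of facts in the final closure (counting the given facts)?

18

Round 1 fires r1, r3, r9, giving visible(fido), mammal(rex), flies(fido).
Round 2 fires r4, r5, r12, r13, giving flagged(fido), penguin(d), green(rex), penguin(fido).
Round 3 fires r8, r14, giving approved(rex), has_feathers(rex).
Round 4 fires r7, giving large(d).
Closure: {approved(rex), bird(fido), closed(rex), cold(d), flagged(fido), flies(fido), green(rex), has_feathers(rex), hot(fido), large(d), mammal(rex), penguin(d), penguin(fido), red(rex), small(d), stale(fido), swims(rex), visible(fido)} — 18 facts.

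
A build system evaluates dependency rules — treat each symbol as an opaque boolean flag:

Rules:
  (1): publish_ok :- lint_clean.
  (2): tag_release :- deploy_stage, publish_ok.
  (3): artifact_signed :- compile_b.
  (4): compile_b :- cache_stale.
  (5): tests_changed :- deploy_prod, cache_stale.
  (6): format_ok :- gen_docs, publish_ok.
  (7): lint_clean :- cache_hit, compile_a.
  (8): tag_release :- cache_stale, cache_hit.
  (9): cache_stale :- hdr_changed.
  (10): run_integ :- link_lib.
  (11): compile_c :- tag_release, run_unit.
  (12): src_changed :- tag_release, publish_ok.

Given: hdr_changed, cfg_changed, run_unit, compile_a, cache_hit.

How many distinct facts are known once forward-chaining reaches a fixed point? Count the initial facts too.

Round 1 — (7), (9), derive lint_clean, cache_stale.
Round 2 — (1), (4), (8), derive publish_ok, compile_b, tag_release.
Round 3 — (3), (11), (12), derive artifact_signed, compile_c, src_changed.
Closure: {artifact_signed, cache_hit, cache_stale, cfg_changed, compile_a, compile_b, compile_c, hdr_changed, lint_clean, publish_ok, run_unit, src_changed, tag_release} — 13 facts.

13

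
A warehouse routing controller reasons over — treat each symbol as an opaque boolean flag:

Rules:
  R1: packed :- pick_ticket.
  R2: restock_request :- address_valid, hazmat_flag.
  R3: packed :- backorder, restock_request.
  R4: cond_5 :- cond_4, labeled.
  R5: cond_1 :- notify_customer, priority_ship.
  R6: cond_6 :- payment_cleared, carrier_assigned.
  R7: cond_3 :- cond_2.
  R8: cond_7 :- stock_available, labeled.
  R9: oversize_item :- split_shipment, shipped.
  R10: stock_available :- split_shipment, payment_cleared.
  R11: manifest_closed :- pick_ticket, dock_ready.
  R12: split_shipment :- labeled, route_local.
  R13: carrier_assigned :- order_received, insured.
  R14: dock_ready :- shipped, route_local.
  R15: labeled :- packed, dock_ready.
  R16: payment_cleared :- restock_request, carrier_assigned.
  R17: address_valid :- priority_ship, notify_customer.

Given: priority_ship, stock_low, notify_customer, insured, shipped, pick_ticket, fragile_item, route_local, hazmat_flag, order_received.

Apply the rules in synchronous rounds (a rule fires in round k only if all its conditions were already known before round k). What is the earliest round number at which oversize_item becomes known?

4

Round 1: R1 [packed :- pick_ticket.]; R5 [cond_1 :- notify_customer, priority_ship.]; R13 [carrier_assigned :- order_received, insured.]; R14 [dock_ready :- shipped, route_local.]; R17 [address_valid :- priority_ship, notify_customer.]. Adds packed, cond_1, carrier_assigned, dock_ready, address_valid.
Round 2: R2 [restock_request :- address_valid, hazmat_flag.]; R11 [manifest_closed :- pick_ticket, dock_ready.]; R15 [labeled :- packed, dock_ready.]. Adds restock_request, manifest_closed, labeled.
Round 3: R12 [split_shipment :- labeled, route_local.]; R16 [payment_cleared :- restock_request, carrier_assigned.]. Adds split_shipment, payment_cleared.
Round 4: R6 [cond_6 :- payment_cleared, carrier_assigned.]; R9 [oversize_item :- split_shipment, shipped.]; R10 [stock_available :- split_shipment, payment_cleared.]. Adds cond_6, oversize_item, stock_available.
oversize_item first appears in round 4.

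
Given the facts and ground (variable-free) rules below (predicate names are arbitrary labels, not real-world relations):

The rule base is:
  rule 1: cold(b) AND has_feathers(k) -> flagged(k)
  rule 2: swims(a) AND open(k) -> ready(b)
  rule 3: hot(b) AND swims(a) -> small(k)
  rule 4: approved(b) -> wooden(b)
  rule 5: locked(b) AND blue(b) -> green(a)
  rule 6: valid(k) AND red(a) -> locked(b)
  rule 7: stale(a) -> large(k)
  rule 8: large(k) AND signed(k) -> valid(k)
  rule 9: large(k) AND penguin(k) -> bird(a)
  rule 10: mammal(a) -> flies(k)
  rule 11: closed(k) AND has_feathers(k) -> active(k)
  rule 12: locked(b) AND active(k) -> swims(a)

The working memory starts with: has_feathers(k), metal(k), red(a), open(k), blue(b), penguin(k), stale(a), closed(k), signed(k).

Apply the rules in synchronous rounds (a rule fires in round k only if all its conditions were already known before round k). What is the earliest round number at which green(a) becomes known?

Round 1: rule 7 [stale(a) -> large(k)]; rule 11 [closed(k) AND has_feathers(k) -> active(k)]. Adds large(k), active(k).
Round 2: rule 8 [large(k) AND signed(k) -> valid(k)]; rule 9 [large(k) AND penguin(k) -> bird(a)]. Adds valid(k), bird(a).
Round 3: rule 6 [valid(k) AND red(a) -> locked(b)]. Adds locked(b).
Round 4: rule 5 [locked(b) AND blue(b) -> green(a)]; rule 12 [locked(b) AND active(k) -> swims(a)]. Adds green(a), swims(a).
green(a) first appears in round 4.

4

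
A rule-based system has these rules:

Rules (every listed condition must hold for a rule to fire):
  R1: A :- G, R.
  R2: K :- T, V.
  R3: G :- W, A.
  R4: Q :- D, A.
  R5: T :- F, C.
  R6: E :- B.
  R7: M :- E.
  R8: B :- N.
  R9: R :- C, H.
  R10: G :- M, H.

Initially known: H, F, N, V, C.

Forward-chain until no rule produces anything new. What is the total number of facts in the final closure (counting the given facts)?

13

Round 1: R5 [T :- F, C.]; R8 [B :- N.]; R9 [R :- C, H.]. New: T, B, R.
Round 2: R2 [K :- T, V.]; R6 [E :- B.]. New: K, E.
Round 3: R7 [M :- E.]. New: M.
Round 4: R10 [G :- M, H.]. New: G.
Round 5: R1 [A :- G, R.]. New: A.
Closure: {A, B, C, E, F, G, H, K, M, N, R, T, V} — 13 facts.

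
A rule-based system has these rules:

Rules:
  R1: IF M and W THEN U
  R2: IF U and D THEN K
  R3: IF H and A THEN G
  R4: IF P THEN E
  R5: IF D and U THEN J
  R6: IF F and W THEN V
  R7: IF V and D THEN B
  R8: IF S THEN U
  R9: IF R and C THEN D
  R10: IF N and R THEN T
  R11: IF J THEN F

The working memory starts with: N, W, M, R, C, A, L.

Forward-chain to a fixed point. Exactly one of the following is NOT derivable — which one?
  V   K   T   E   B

E

[1] R1 [IF M and W THEN U]; R9 [IF R and C THEN D]; R10 [IF N and R THEN T]. ⇒ new: U, D, T.
[2] R2 [IF U and D THEN K]; R5 [IF D and U THEN J]. ⇒ new: K, J.
[3] R11 [IF J THEN F]. ⇒ new: F.
[4] R6 [IF F and W THEN V]. ⇒ new: V.
[5] R7 [IF V and D THEN B]. ⇒ new: B.
Derived: T (round 1), K (round 2), B (round 5), V (round 4). E never appears in any round.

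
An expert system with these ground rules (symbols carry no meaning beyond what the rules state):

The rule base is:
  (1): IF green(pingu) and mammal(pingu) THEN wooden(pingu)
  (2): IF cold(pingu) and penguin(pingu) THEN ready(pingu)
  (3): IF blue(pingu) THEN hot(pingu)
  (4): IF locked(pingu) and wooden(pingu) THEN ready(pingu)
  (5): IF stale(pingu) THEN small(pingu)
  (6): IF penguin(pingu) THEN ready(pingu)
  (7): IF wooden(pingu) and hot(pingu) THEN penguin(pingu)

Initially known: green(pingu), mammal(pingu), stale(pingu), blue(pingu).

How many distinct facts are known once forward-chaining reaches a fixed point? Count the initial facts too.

9

Round 1: (1) [IF green(pingu) and mammal(pingu) THEN wooden(pingu)]; (3) [IF blue(pingu) THEN hot(pingu)]; (5) [IF stale(pingu) THEN small(pingu)]. Adds wooden(pingu), hot(pingu), small(pingu).
Round 2: (7) [IF wooden(pingu) and hot(pingu) THEN penguin(pingu)]. Adds penguin(pingu).
Round 3: (6) [IF penguin(pingu) THEN ready(pingu)]. Adds ready(pingu).
Closure: {blue(pingu), green(pingu), hot(pingu), mammal(pingu), penguin(pingu), ready(pingu), small(pingu), stale(pingu), wooden(pingu)} — 9 facts.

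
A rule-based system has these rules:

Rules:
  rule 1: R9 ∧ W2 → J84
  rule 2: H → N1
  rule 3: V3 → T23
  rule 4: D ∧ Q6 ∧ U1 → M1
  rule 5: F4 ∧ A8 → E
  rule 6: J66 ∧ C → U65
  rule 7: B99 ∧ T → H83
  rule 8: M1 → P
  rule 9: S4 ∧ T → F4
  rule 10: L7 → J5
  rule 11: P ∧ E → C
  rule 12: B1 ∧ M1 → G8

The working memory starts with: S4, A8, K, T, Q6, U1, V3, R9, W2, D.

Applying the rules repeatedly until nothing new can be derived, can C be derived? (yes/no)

Round 1: rule 1 [R9 ∧ W2 → J84]; rule 3 [V3 → T23]; rule 4 [D ∧ Q6 ∧ U1 → M1]; rule 9 [S4 ∧ T → F4]. New: J84, T23, M1, F4.
Round 2: rule 5 [F4 ∧ A8 → E]; rule 8 [M1 → P]. New: E, P.
Round 3: rule 11 [P ∧ E → C]. New: C.
C appears in round 3, so it is derivable.

yes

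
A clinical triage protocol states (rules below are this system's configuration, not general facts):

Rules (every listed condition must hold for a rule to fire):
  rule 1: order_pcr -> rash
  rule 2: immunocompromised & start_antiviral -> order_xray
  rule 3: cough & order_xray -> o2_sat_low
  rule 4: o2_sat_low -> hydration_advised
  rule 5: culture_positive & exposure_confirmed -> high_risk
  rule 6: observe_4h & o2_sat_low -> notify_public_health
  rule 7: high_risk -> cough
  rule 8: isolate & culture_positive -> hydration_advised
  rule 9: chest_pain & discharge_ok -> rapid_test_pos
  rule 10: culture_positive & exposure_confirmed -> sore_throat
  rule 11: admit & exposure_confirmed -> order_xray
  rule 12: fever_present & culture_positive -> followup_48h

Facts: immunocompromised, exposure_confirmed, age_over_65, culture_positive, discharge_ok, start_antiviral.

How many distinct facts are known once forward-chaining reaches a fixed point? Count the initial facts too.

Round 1 fires rule 2, rule 5, rule 10, giving order_xray, high_risk, sore_throat.
Round 2 fires rule 7, giving cough.
Round 3 fires rule 3, giving o2_sat_low.
Round 4 fires rule 4, giving hydration_advised.
Closure: {age_over_65, cough, culture_positive, discharge_ok, exposure_confirmed, high_risk, hydration_advised, immunocompromised, o2_sat_low, order_xray, sore_throat, start_antiviral} — 12 facts.

12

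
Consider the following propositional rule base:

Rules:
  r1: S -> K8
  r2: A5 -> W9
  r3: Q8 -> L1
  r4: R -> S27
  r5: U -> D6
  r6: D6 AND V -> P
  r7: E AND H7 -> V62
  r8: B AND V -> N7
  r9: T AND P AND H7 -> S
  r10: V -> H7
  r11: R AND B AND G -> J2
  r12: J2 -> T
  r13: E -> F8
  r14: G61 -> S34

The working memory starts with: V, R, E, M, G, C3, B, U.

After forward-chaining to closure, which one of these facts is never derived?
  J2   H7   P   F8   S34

S34

Round 1 — r4, r5, r8, r10, r11, r13, derive S27, D6, N7, H7, J2, F8.
Round 2 — r6, r7, r12, derive P, V62, T.
Round 3 — r9, derive S.
Round 4 — r1, derive K8.
Derived: J2 (round 1), P (round 2), H7 (round 1), F8 (round 1). S34 never appears in any round.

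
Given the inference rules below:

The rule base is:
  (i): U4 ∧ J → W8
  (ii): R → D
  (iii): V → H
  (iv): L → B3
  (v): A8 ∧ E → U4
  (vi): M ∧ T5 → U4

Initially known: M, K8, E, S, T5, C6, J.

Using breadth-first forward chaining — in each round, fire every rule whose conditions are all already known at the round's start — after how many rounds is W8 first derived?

Round 1: (vi) [M ∧ T5 → U4]. New: U4.
Round 2: (i) [U4 ∧ J → W8]. New: W8.
W8 first appears in round 2.

2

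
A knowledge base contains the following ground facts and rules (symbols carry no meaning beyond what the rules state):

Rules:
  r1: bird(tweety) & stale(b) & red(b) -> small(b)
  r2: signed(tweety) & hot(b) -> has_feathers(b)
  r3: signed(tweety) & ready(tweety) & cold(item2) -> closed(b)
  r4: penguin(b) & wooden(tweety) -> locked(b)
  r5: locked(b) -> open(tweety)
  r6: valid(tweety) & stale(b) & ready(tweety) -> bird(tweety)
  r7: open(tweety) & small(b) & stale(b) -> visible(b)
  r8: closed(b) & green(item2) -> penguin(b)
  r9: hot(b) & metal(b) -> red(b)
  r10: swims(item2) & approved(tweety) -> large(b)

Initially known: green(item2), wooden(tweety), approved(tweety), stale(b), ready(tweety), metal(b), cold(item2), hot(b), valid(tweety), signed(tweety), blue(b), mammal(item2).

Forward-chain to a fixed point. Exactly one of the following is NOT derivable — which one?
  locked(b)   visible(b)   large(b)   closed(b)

large(b)

Round 1 fires r2, r3, r6, r9, giving has_feathers(b), closed(b), bird(tweety), red(b).
Round 2 fires r1, r8, giving small(b), penguin(b).
Round 3 fires r4, giving locked(b).
Round 4 fires r5, giving open(tweety).
Round 5 fires r7, giving visible(b).
Derived: closed(b) (round 1), locked(b) (round 3), visible(b) (round 5). large(b) never appears in any round.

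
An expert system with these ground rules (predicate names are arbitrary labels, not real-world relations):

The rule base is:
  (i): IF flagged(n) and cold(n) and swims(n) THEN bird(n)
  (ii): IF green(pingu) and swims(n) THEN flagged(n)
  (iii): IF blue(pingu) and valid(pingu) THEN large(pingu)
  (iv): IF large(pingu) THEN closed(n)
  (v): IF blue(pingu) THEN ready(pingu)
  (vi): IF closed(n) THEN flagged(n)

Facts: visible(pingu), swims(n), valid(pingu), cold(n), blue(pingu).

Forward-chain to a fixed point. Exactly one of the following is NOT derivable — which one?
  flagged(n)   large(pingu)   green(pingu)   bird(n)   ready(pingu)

green(pingu)

Round 1: (iii) [IF blue(pingu) and valid(pingu) THEN large(pingu)]; (v) [IF blue(pingu) THEN ready(pingu)]. Adds large(pingu), ready(pingu).
Round 2: (iv) [IF large(pingu) THEN closed(n)]. Adds closed(n).
Round 3: (vi) [IF closed(n) THEN flagged(n)]. Adds flagged(n).
Round 4: (i) [IF flagged(n) and cold(n) and swims(n) THEN bird(n)]. Adds bird(n).
Derived: ready(pingu) (round 1), large(pingu) (round 1), bird(n) (round 4), flagged(n) (round 3). green(pingu) never appears in any round.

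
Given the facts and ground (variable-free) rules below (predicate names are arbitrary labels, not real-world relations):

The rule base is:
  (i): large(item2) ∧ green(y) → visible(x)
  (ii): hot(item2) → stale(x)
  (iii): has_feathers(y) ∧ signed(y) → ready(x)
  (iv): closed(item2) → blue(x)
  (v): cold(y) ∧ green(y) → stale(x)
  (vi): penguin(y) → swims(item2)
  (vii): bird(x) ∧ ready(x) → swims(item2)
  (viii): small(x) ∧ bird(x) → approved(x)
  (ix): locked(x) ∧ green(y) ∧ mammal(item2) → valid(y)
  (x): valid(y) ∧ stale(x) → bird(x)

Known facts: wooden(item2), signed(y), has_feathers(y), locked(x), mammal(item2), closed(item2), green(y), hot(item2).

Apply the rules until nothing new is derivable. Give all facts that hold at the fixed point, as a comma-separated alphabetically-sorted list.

bird(x), blue(x), closed(item2), green(y), has_feathers(y), hot(item2), locked(x), mammal(item2), ready(x), signed(y), stale(x), swims(item2), valid(y), wooden(item2)

Round 1 fires (ii), (iii), (iv), (ix), giving stale(x), ready(x), blue(x), valid(y).
Round 2 fires (x), giving bird(x).
Round 3 fires (vii), giving swims(item2).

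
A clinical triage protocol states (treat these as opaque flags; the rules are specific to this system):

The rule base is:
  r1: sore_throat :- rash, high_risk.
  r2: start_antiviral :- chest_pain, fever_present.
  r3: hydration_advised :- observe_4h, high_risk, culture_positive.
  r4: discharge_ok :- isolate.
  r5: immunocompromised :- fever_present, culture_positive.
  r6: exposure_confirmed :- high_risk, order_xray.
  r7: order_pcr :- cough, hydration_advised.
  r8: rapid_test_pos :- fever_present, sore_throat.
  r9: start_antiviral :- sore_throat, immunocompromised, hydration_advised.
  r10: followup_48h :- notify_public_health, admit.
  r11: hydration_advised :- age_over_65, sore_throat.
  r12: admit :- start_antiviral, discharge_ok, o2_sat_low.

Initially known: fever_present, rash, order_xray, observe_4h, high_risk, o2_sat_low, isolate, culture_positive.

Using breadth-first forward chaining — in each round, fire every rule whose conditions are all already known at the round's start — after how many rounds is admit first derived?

Round 1: r1 [sore_throat :- rash, high_risk.]; r3 [hydration_advised :- observe_4h, high_risk, culture_positive.]; r4 [discharge_ok :- isolate.]; r5 [immunocompromised :- fever_present, culture_positive.]; r6 [exposure_confirmed :- high_risk, order_xray.]. Adds sore_throat, hydration_advised, discharge_ok, immunocompromised, exposure_confirmed.
Round 2: r8 [rapid_test_pos :- fever_present, sore_throat.]; r9 [start_antiviral :- sore_throat, immunocompromised, hydration_advised.]. Adds rapid_test_pos, start_antiviral.
Round 3: r12 [admit :- start_antiviral, discharge_ok, o2_sat_low.]. Adds admit.
admit first appears in round 3.

3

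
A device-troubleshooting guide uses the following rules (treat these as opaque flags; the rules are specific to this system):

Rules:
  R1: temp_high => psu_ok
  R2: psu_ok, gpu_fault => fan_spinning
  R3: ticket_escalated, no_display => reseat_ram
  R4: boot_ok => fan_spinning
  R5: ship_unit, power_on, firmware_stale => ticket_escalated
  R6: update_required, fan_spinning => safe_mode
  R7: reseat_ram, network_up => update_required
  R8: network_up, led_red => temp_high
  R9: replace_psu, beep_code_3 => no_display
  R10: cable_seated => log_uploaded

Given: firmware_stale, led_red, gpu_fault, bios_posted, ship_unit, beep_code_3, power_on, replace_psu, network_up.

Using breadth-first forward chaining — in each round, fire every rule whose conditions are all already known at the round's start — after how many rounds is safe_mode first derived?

4

[1] R5 [ship_unit, power_on, firmware_stale => ticket_escalated]; R8 [network_up, led_red => temp_high]; R9 [replace_psu, beep_code_3 => no_display]. ⇒ new: ticket_escalated, temp_high, no_display.
[2] R1 [temp_high => psu_ok]; R3 [ticket_escalated, no_display => reseat_ram]. ⇒ new: psu_ok, reseat_ram.
[3] R2 [psu_ok, gpu_fault => fan_spinning]; R7 [reseat_ram, network_up => update_required]. ⇒ new: fan_spinning, update_required.
[4] R6 [update_required, fan_spinning => safe_mode]. ⇒ new: safe_mode.
safe_mode first appears in round 4.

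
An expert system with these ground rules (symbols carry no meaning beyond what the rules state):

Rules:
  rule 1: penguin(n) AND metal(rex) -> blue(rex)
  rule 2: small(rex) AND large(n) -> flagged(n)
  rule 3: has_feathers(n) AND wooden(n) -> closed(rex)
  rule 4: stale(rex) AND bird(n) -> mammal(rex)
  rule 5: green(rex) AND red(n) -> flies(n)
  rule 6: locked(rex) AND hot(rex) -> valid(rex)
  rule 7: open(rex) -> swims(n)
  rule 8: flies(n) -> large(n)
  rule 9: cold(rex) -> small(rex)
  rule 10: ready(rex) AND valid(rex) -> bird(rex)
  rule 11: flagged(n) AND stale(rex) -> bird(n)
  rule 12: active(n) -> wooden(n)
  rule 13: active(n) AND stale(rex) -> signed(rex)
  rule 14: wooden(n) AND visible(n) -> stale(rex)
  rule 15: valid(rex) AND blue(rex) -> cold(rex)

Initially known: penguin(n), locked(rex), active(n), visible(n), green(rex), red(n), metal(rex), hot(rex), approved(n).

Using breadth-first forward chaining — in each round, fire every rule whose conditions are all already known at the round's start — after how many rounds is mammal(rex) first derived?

6

Round 1 fires rule 1, rule 5, rule 6, rule 12, giving blue(rex), flies(n), valid(rex), wooden(n).
Round 2 fires rule 8, rule 14, rule 15, giving large(n), stale(rex), cold(rex).
Round 3 fires rule 9, rule 13, giving small(rex), signed(rex).
Round 4 fires rule 2, giving flagged(n).
Round 5 fires rule 11, giving bird(n).
Round 6 fires rule 4, giving mammal(rex).
mammal(rex) first appears in round 6.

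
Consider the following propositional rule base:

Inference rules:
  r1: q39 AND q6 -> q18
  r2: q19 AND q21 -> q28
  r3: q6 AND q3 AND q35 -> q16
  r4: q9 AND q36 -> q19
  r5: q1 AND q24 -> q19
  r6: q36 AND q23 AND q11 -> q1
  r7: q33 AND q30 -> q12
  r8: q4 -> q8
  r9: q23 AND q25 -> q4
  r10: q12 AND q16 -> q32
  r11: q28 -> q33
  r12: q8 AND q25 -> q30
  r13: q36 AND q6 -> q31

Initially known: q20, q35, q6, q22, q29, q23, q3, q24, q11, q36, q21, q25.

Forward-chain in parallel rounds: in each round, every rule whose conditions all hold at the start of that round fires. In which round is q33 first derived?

4

[1] r3 [q6 AND q3 AND q35 -> q16]; r6 [q36 AND q23 AND q11 -> q1]; r9 [q23 AND q25 -> q4]; r13 [q36 AND q6 -> q31]. ⇒ new: q16, q1, q4, q31.
[2] r5 [q1 AND q24 -> q19]; r8 [q4 -> q8]. ⇒ new: q19, q8.
[3] r2 [q19 AND q21 -> q28]; r12 [q8 AND q25 -> q30]. ⇒ new: q28, q30.
[4] r11 [q28 -> q33]. ⇒ new: q33.
q33 first appears in round 4.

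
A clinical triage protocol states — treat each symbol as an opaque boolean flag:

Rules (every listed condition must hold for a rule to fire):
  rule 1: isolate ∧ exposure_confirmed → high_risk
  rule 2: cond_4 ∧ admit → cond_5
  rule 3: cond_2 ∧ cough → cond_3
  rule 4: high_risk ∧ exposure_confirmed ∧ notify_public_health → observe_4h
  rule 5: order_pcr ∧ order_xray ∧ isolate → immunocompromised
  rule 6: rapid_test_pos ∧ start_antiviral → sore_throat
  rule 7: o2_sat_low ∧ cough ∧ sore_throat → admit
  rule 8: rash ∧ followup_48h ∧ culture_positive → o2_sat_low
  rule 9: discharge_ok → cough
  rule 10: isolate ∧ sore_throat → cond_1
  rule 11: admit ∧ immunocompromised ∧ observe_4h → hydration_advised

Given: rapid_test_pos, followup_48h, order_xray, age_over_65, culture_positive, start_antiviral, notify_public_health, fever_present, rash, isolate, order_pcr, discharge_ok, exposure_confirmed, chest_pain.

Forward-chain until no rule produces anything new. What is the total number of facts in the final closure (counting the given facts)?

23

Round 1 — rule 1, rule 5, rule 6, rule 8, rule 9, derive high_risk, immunocompromised, sore_throat, o2_sat_low, cough.
Round 2 — rule 4, rule 7, rule 10, derive observe_4h, admit, cond_1.
Round 3 — rule 11, derive hydration_advised.
Closure: {admit, age_over_65, chest_pain, cond_1, cough, culture_positive, discharge_ok, exposure_confirmed, fever_present, followup_48h, high_risk, hydration_advised, immunocompromised, isolate, notify_public_health, o2_sat_low, observe_4h, order_pcr, order_xray, rapid_test_pos, rash, sore_throat, start_antiviral} — 23 facts.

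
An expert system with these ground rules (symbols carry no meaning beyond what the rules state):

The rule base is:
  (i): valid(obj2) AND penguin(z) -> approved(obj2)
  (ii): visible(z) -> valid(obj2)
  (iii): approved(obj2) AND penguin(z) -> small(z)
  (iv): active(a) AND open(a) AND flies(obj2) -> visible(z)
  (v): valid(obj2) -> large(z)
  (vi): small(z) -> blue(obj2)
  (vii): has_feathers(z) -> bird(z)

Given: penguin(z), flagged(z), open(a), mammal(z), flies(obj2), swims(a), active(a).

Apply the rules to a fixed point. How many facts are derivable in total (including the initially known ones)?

13

Round 1: (iv) [active(a) AND open(a) AND flies(obj2) -> visible(z)]. Adds visible(z).
Round 2: (ii) [visible(z) -> valid(obj2)]. Adds valid(obj2).
Round 3: (i) [valid(obj2) AND penguin(z) -> approved(obj2)]; (v) [valid(obj2) -> large(z)]. Adds approved(obj2), large(z).
Round 4: (iii) [approved(obj2) AND penguin(z) -> small(z)]. Adds small(z).
Round 5: (vi) [small(z) -> blue(obj2)]. Adds blue(obj2).
Closure: {active(a), approved(obj2), blue(obj2), flagged(z), flies(obj2), large(z), mammal(z), open(a), penguin(z), small(z), swims(a), valid(obj2), visible(z)} — 13 facts.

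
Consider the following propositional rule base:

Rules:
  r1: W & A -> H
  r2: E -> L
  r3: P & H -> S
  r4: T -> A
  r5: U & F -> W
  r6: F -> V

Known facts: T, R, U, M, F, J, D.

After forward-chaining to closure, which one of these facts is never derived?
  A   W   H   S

Round 1 fires r4, r5, r6, giving A, W, V.
Round 2 fires r1, giving H.
Derived: W (round 1), A (round 1), H (round 2). S never appears in any round.

S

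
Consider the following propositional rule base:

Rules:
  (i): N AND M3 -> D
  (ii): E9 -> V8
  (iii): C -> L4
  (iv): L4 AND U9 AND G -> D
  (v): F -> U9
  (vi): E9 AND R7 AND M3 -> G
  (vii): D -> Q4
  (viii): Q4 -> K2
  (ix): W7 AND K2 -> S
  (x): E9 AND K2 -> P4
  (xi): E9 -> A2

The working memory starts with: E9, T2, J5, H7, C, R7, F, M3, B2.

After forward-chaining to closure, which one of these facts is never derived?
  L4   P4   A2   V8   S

Round 1: (ii) [E9 -> V8]; (iii) [C -> L4]; (v) [F -> U9]; (vi) [E9 AND R7 AND M3 -> G]; (xi) [E9 -> A2]. Adds V8, L4, U9, G, A2.
Round 2: (iv) [L4 AND U9 AND G -> D]. Adds D.
Round 3: (vii) [D -> Q4]. Adds Q4.
Round 4: (viii) [Q4 -> K2]. Adds K2.
Round 5: (x) [E9 AND K2 -> P4]. Adds P4.
Derived: P4 (round 5), L4 (round 1), V8 (round 1), A2 (round 1). S never appears in any round.

S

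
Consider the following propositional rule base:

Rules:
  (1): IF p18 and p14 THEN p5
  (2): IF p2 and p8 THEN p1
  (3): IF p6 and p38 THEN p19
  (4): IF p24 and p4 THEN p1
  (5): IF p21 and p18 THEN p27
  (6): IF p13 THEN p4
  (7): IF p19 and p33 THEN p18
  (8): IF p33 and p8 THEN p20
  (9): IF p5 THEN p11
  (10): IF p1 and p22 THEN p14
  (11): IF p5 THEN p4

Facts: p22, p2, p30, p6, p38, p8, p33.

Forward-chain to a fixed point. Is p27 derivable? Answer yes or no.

no

Round 1 — (2), (3), (8), derive p1, p19, p20.
Round 2 — (7), (10), derive p18, p14.
Round 3 — (1), derive p5.
Round 4 — (9), (11), derive p11, p4.
Fixed point reached. p27 is concluded only by (5); (5) needs p21 (never derived).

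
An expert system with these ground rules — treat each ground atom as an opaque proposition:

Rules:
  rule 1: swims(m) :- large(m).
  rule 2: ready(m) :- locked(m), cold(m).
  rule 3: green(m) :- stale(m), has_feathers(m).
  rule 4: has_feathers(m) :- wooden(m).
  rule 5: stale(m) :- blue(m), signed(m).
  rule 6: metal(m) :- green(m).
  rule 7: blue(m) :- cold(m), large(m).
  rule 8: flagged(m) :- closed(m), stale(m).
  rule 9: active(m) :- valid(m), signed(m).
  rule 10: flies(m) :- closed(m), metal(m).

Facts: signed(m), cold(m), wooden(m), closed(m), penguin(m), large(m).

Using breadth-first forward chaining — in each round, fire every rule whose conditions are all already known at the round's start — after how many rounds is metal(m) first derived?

4

Round 1 — rule 1, rule 4, rule 7, derive swims(m), has_feathers(m), blue(m).
Round 2 — rule 5, derive stale(m).
Round 3 — rule 3, rule 8, derive green(m), flagged(m).
Round 4 — rule 6, derive metal(m).
metal(m) first appears in round 4.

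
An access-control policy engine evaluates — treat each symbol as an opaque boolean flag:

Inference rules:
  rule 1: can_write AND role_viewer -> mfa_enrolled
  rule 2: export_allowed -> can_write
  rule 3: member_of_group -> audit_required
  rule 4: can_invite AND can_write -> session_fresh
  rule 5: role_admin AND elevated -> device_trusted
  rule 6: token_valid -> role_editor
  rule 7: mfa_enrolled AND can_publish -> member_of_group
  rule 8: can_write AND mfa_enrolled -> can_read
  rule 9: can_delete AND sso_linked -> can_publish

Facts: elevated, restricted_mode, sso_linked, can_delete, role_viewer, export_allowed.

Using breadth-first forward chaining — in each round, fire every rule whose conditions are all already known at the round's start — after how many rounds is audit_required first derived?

[1] rule 2 [export_allowed -> can_write]; rule 9 [can_delete AND sso_linked -> can_publish]. ⇒ new: can_write, can_publish.
[2] rule 1 [can_write AND role_viewer -> mfa_enrolled]. ⇒ new: mfa_enrolled.
[3] rule 7 [mfa_enrolled AND can_publish -> member_of_group]; rule 8 [can_write AND mfa_enrolled -> can_read]. ⇒ new: member_of_group, can_read.
[4] rule 3 [member_of_group -> audit_required]. ⇒ new: audit_required.
audit_required first appears in round 4.

4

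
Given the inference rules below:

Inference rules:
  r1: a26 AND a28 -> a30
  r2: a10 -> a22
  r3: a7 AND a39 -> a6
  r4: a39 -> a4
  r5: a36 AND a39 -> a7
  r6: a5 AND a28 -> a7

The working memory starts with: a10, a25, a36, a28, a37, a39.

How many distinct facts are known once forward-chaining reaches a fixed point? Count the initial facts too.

Round 1: r2 [a10 -> a22]; r4 [a39 -> a4]; r5 [a36 AND a39 -> a7]. New: a22, a4, a7.
Round 2: r3 [a7 AND a39 -> a6]. New: a6.
Closure: {a10, a22, a25, a28, a36, a37, a39, a4, a6, a7} — 10 facts.

10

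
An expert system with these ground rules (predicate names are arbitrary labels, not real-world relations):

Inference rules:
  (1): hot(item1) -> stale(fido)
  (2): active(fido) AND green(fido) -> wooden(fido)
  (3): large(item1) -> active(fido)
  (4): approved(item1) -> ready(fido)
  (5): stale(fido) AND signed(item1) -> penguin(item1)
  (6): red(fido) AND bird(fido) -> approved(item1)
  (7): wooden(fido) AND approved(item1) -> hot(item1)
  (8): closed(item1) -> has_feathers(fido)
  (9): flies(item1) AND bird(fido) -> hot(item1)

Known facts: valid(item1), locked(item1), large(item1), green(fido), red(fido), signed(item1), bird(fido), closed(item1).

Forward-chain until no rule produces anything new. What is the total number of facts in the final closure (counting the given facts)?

16

[1] (3) [large(item1) -> active(fido)]; (6) [red(fido) AND bird(fido) -> approved(item1)]; (8) [closed(item1) -> has_feathers(fido)]. ⇒ new: active(fido), approved(item1), has_feathers(fido).
[2] (2) [active(fido) AND green(fido) -> wooden(fido)]; (4) [approved(item1) -> ready(fido)]. ⇒ new: wooden(fido), ready(fido).
[3] (7) [wooden(fido) AND approved(item1) -> hot(item1)]. ⇒ new: hot(item1).
[4] (1) [hot(item1) -> stale(fido)]. ⇒ new: stale(fido).
[5] (5) [stale(fido) AND signed(item1) -> penguin(item1)]. ⇒ new: penguin(item1).
Closure: {active(fido), approved(item1), bird(fido), closed(item1), green(fido), has_feathers(fido), hot(item1), large(item1), locked(item1), penguin(item1), ready(fido), red(fido), signed(item1), stale(fido), valid(item1), wooden(fido)} — 16 facts.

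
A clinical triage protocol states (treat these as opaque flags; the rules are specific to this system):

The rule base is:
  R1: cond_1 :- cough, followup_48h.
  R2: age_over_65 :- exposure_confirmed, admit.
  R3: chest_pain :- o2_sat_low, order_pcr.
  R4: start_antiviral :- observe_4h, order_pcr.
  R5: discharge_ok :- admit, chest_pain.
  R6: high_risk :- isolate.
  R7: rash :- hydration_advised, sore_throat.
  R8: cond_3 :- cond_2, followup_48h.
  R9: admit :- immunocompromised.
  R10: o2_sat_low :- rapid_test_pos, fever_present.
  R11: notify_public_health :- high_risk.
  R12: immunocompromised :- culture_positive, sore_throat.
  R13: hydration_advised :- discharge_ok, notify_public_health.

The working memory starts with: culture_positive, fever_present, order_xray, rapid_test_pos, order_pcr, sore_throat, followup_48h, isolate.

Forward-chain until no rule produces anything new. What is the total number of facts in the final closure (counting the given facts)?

[1] R6 [high_risk :- isolate.]; R10 [o2_sat_low :- rapid_test_pos, fever_present.]; R12 [immunocompromised :- culture_positive, sore_throat.]. ⇒ new: high_risk, o2_sat_low, immunocompromised.
[2] R3 [chest_pain :- o2_sat_low, order_pcr.]; R9 [admit :- immunocompromised.]; R11 [notify_public_health :- high_risk.]. ⇒ new: chest_pain, admit, notify_public_health.
[3] R5 [discharge_ok :- admit, chest_pain.]. ⇒ new: discharge_ok.
[4] R13 [hydration_advised :- discharge_ok, notify_public_health.]. ⇒ new: hydration_advised.
[5] R7 [rash :- hydration_advised, sore_throat.]. ⇒ new: rash.
Closure: {admit, chest_pain, culture_positive, discharge_ok, fever_present, followup_48h, high_risk, hydration_advised, immunocompromised, isolate, notify_public_health, o2_sat_low, order_pcr, order_xray, rapid_test_pos, rash, sore_throat} — 17 facts.

17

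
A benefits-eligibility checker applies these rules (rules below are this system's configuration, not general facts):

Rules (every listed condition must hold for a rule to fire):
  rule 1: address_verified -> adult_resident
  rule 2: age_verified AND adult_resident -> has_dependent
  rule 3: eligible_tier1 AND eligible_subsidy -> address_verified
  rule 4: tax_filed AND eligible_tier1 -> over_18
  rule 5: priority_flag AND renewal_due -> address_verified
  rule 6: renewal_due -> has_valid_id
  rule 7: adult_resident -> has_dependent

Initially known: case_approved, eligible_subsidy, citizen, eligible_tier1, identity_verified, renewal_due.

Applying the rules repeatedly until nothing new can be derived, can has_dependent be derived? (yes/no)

Round 1 fires rule 3, rule 6, giving address_verified, has_valid_id.
Round 2 fires rule 1, giving adult_resident.
Round 3 fires rule 7, giving has_dependent.
has_dependent appears in round 3, so it is derivable.

yes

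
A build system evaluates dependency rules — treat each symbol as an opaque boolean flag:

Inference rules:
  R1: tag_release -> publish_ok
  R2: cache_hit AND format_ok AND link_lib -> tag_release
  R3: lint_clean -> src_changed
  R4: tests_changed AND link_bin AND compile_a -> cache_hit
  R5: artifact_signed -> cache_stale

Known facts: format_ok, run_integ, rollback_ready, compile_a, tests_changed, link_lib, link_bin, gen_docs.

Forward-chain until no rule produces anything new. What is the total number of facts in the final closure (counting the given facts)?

11

Round 1 — R4, derive cache_hit.
Round 2 — R2, derive tag_release.
Round 3 — R1, derive publish_ok.
Closure: {cache_hit, compile_a, format_ok, gen_docs, link_bin, link_lib, publish_ok, rollback_ready, run_integ, tag_release, tests_changed} — 11 facts.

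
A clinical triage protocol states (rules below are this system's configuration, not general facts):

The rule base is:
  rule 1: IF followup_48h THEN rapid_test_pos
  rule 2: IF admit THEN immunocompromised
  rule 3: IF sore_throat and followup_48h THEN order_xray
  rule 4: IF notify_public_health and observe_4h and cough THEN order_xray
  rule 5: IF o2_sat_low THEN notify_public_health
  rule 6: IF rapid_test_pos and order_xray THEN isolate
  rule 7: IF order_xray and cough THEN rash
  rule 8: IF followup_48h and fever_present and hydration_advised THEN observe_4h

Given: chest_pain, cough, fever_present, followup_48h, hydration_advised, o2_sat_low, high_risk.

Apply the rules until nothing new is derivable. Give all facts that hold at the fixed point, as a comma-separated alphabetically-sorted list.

chest_pain, cough, fever_present, followup_48h, high_risk, hydration_advised, isolate, notify_public_health, o2_sat_low, observe_4h, order_xray, rapid_test_pos, rash

Round 1: rule 1 [IF followup_48h THEN rapid_test_pos]; rule 5 [IF o2_sat_low THEN notify_public_health]; rule 8 [IF followup_48h and fever_present and hydration_advised THEN observe_4h]. Adds rapid_test_pos, notify_public_health, observe_4h.
Round 2: rule 4 [IF notify_public_health and observe_4h and cough THEN order_xray]. Adds order_xray.
Round 3: rule 6 [IF rapid_test_pos and order_xray THEN isolate]; rule 7 [IF order_xray and cough THEN rash]. Adds isolate, rash.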